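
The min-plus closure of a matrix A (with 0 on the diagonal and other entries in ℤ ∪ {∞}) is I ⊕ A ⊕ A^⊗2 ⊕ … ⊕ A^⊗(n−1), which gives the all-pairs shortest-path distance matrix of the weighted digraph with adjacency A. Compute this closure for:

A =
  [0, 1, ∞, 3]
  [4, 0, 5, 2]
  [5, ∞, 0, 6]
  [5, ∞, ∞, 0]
Closure =
  [0, 1, 6, 3]
  [4, 0, 5, 2]
  [5, 6, 0, 6]
  [5, 6, 11, 0]

This is the Floyd-Warshall all-pairs shortest-path computation. For each intermediate vertex k = 0, 1, …, 3, update dist[i][j] ← min(dist[i][j], dist[i][k] + dist[k][j]). The final matrix gives, for each (i, j), the minimum total weight of any directed path from i to j (possibly empty when i = j).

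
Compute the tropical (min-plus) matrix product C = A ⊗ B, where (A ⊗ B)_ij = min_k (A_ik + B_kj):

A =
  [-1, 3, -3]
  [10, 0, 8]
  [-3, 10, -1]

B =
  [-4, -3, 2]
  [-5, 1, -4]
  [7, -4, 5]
A ⊗ B =
  [-5, -7, -1]
  [-5, 1, -4]
  [-7, -6, -1]

Apply the min-plus product entry-by-entry:
  C[0][0] = min over k of (A[0][0] + B[0][0] = -1 + -4 = -5, A[0][1] + B[1][0] = 3 + -5 = -2, A[0][2] + B[2][0] = -3 + 7 = 4) = -5 (attained at k = 0)
  C[0][1] = min over k of (A[0][0] + B[0][1] = -1 + -3 = -4, A[0][1] + B[1][1] = 3 + 1 = 4, A[0][2] + B[2][1] = -3 + -4 = -7) = -7 (attained at k = 2)
  C[0][2] = min over k of (A[0][0] + B[0][2] = -1 + 2 = 1, A[0][1] + B[1][2] = 3 + -4 = -1, A[0][2] + B[2][2] = -3 + 5 = 2) = -1 (attained at k = 1)
  C[1][0] = min over k of (A[1][0] + B[0][0] = 10 + -4 = 6, A[1][1] + B[1][0] = 0 + -5 = -5, A[1][2] + B[2][0] = 8 + 7 = 15) = -5 (attained at k = 1)
  C[1][1] = min over k of (A[1][0] + B[0][1] = 10 + -3 = 7, A[1][1] + B[1][1] = 0 + 1 = 1, A[1][2] + B[2][1] = 8 + -4 = 4) = 1 (attained at k = 1)
  C[1][2] = min over k of (A[1][0] + B[0][2] = 10 + 2 = 12, A[1][1] + B[1][2] = 0 + -4 = -4, A[1][2] + B[2][2] = 8 + 5 = 13) = -4 (attained at k = 1)
  C[2][0] = min over k of (A[2][0] + B[0][0] = -3 + -4 = -7, A[2][1] + B[1][0] = 10 + -5 = 5, A[2][2] + B[2][0] = -1 + 7 = 6) = -7 (attained at k = 0)
  C[2][1] = min over k of (A[2][0] + B[0][1] = -3 + -3 = -6, A[2][1] + B[1][1] = 10 + 1 = 11, A[2][2] + B[2][1] = -1 + -4 = -5) = -6 (attained at k = 0)
  C[2][2] = min over k of (A[2][0] + B[0][2] = -3 + 2 = -1, A[2][1] + B[1][2] = 10 + -4 = 6, A[2][2] + B[2][2] = -1 + 5 = 4) = -1 (attained at k = 0)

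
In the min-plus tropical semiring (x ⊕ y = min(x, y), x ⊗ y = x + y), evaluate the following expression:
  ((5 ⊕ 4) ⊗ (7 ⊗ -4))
((5 ⊕ 4) ⊗ (7 ⊗ -4)) = 7

Expand innermost to outermost. Recall ⊕ takes the minimum of its arguments and ⊗ takes their sum. Working out the expression ((5 ⊕ 4) ⊗ (7 ⊗ -4)) gives 7.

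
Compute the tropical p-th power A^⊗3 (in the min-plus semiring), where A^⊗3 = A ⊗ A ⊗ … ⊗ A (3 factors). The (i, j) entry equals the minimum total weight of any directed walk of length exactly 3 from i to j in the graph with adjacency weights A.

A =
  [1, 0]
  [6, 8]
A^⊗3 =
  [3, 2]
  [8, 7]

Each entry (A^⊗3)_ij equals the minimum over all length-3 walks i = v_0 → v_1 → … → v_3 = j of Σ_t A[v_t][v_{t+1}]. For example, for (i, j) = (0, 1) we minimise over 4 possible intermediate vertex sequences; the minimum is 2, attained along the walk 0 → 0 → 0 → 1.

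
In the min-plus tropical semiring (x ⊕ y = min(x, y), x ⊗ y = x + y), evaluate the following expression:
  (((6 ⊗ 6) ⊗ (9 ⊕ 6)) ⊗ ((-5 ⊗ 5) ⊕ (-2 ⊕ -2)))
(((6 ⊗ 6) ⊗ (9 ⊕ 6)) ⊗ ((-5 ⊗ 5) ⊕ (-2 ⊕ -2))) = 16

Expand innermost to outermost. Recall ⊕ takes the minimum of its arguments and ⊗ takes their sum. Working out the expression (((6 ⊗ 6) ⊗ (9 ⊕ 6)) ⊗ ((-5 ⊗ 5) ⊕ (-2 ⊕ -2))) gives 16.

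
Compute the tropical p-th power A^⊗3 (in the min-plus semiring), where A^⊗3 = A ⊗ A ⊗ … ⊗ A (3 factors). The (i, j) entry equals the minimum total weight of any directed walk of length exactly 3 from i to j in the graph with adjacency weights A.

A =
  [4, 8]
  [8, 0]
A^⊗3 =
  [12, 8]
  [8, 0]

Each entry (A^⊗3)_ij equals the minimum over all length-3 walks i = v_0 → v_1 → … → v_3 = j of Σ_t A[v_t][v_{t+1}]. For example, for (i, j) = (0, 1) we minimise over 4 possible intermediate vertex sequences; the minimum is 8, attained along the walk 0 → 1 → 1 → 1.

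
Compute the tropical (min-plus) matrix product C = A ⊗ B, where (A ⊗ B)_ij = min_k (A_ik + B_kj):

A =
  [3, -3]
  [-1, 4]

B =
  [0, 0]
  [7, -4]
A ⊗ B =
  [3, -7]
  [-1, -1]

Apply the min-plus product entry-by-entry:
  C[0][0] = min over k of (A[0][0] + B[0][0] = 3 + 0 = 3, A[0][1] + B[1][0] = -3 + 7 = 4) = 3 (attained at k = 0)
  C[0][1] = min over k of (A[0][0] + B[0][1] = 3 + 0 = 3, A[0][1] + B[1][1] = -3 + -4 = -7) = -7 (attained at k = 1)
  C[1][0] = min over k of (A[1][0] + B[0][0] = -1 + 0 = -1, A[1][1] + B[1][0] = 4 + 7 = 11) = -1 (attained at k = 0)
  C[1][1] = min over k of (A[1][0] + B[0][1] = -1 + 0 = -1, A[1][1] + B[1][1] = 4 + -4 = 0) = -1 (attained at k = 0)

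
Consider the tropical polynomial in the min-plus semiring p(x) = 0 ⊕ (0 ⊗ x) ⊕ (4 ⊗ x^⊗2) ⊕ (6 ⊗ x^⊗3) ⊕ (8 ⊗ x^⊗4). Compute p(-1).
p(-1) = -1

A tropical monomial a ⊗ x^⊗i evaluates to a + i · x. Evaluating each term at x = -1:
  Term 0 contributes 0 + 0 · -1 = 0
  Term 1 contributes 0 + 1 · -1 = -1
  Term 2 contributes 4 + 2 · -1 = 2
  Term 3 contributes 6 + 3 · -1 = 3
  Term 4 contributes 8 + 4 · -1 = 4
p(-1) = ⊕ of these = min[0, -1, 2, 3, 4] = -1.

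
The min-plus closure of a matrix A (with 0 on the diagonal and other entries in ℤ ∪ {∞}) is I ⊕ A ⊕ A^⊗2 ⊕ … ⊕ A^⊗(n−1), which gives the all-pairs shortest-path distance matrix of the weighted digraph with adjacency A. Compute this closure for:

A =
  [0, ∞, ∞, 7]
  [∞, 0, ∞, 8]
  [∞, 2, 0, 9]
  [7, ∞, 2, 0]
Closure =
  [0, 11, 9, 7]
  [15, 0, 10, 8]
  [16, 2, 0, 9]
  [7, 4, 2, 0]

This is the Floyd-Warshall all-pairs shortest-path computation. For each intermediate vertex k = 0, 1, …, 3, update dist[i][j] ← min(dist[i][j], dist[i][k] + dist[k][j]). The final matrix gives, for each (i, j), the minimum total weight of any directed path from i to j (possibly empty when i = j).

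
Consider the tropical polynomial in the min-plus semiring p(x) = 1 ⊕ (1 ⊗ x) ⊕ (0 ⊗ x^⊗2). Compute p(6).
p(6) = 1

A tropical monomial a ⊗ x^⊗i evaluates to a + i · x. Evaluating each term at x = 6:
  Term 0 contributes 1 + 0 · 6 = 1
  Term 1 contributes 1 + 1 · 6 = 7
  Term 2 contributes 0 + 2 · 6 = 12
p(6) = ⊕ of these = min[1, 7, 12] = 1.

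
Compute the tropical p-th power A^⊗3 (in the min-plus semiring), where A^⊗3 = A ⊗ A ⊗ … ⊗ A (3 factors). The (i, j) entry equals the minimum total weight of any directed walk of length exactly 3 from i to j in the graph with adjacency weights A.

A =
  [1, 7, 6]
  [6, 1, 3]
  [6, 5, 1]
A^⊗3 =
  [3, 9, 8]
  [8, 3, 5]
  [8, 7, 3]

Each entry (A^⊗3)_ij equals the minimum over all length-3 walks i = v_0 → v_1 → … → v_3 = j of Σ_t A[v_t][v_{t+1}]. For example, for (i, j) = (0, 2) we minimise over 9 possible intermediate vertex sequences; the minimum is 8, attained along the walk 0 → 0 → 0 → 2.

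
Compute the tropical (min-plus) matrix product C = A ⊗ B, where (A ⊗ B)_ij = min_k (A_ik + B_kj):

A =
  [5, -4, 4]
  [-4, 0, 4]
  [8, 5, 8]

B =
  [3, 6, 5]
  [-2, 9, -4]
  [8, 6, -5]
A ⊗ B =
  [-6, 5, -8]
  [-2, 2, -4]
  [3, 14, 1]

Apply the min-plus product entry-by-entry:
  C[0][0] = min over k of (A[0][0] + B[0][0] = 5 + 3 = 8, A[0][1] + B[1][0] = -4 + -2 = -6, A[0][2] + B[2][0] = 4 + 8 = 12) = -6 (attained at k = 1)
  C[0][1] = min over k of (A[0][0] + B[0][1] = 5 + 6 = 11, A[0][1] + B[1][1] = -4 + 9 = 5, A[0][2] + B[2][1] = 4 + 6 = 10) = 5 (attained at k = 1)
  C[0][2] = min over k of (A[0][0] + B[0][2] = 5 + 5 = 10, A[0][1] + B[1][2] = -4 + -4 = -8, A[0][2] + B[2][2] = 4 + -5 = -1) = -8 (attained at k = 1)
  C[1][0] = min over k of (A[1][0] + B[0][0] = -4 + 3 = -1, A[1][1] + B[1][0] = 0 + -2 = -2, A[1][2] + B[2][0] = 4 + 8 = 12) = -2 (attained at k = 1)
  C[1][1] = min over k of (A[1][0] + B[0][1] = -4 + 6 = 2, A[1][1] + B[1][1] = 0 + 9 = 9, A[1][2] + B[2][1] = 4 + 6 = 10) = 2 (attained at k = 0)
  C[1][2] = min over k of (A[1][0] + B[0][2] = -4 + 5 = 1, A[1][1] + B[1][2] = 0 + -4 = -4, A[1][2] + B[2][2] = 4 + -5 = -1) = -4 (attained at k = 1)
  C[2][0] = min over k of (A[2][0] + B[0][0] = 8 + 3 = 11, A[2][1] + B[1][0] = 5 + -2 = 3, A[2][2] + B[2][0] = 8 + 8 = 16) = 3 (attained at k = 1)
  C[2][1] = min over k of (A[2][0] + B[0][1] = 8 + 6 = 14, A[2][1] + B[1][1] = 5 + 9 = 14, A[2][2] + B[2][1] = 8 + 6 = 14) = 14 (attained at k = 0)
  C[2][2] = min over k of (A[2][0] + B[0][2] = 8 + 5 = 13, A[2][1] + B[1][2] = 5 + -4 = 1, A[2][2] + B[2][2] = 8 + -5 = 3) = 1 (attained at k = 1)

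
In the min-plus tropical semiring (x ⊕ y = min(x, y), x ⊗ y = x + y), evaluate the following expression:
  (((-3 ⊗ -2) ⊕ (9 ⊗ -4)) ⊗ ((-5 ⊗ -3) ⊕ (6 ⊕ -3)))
(((-3 ⊗ -2) ⊕ (9 ⊗ -4)) ⊗ ((-5 ⊗ -3) ⊕ (6 ⊕ -3))) = -13

Expand innermost to outermost. Recall ⊕ takes the minimum of its arguments and ⊗ takes their sum. Working out the expression (((-3 ⊗ -2) ⊕ (9 ⊗ -4)) ⊗ ((-5 ⊗ -3) ⊕ (6 ⊕ -3))) gives -13.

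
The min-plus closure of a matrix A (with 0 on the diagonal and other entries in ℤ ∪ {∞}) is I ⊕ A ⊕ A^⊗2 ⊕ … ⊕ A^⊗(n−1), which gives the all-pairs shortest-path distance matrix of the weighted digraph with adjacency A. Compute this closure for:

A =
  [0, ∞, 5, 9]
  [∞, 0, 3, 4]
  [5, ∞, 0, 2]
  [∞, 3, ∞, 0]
Closure =
  [0, 10, 5, 7]
  [8, 0, 3, 4]
  [5, 5, 0, 2]
  [11, 3, 6, 0]

This is the Floyd-Warshall all-pairs shortest-path computation. For each intermediate vertex k = 0, 1, …, 3, update dist[i][j] ← min(dist[i][j], dist[i][k] + dist[k][j]). The final matrix gives, for each (i, j), the minimum total weight of any directed path from i to j (possibly empty when i = j).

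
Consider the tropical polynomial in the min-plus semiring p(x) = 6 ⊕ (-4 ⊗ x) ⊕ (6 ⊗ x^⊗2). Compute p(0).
p(0) = -4

A tropical monomial a ⊗ x^⊗i evaluates to a + i · x. Evaluating each term at x = 0:
  Term 0 contributes 6 + 0 · 0 = 6
  Term 1 contributes -4 + 1 · 0 = -4
  Term 2 contributes 6 + 2 · 0 = 6
p(0) = ⊕ of these = min[6, -4, 6] = -4.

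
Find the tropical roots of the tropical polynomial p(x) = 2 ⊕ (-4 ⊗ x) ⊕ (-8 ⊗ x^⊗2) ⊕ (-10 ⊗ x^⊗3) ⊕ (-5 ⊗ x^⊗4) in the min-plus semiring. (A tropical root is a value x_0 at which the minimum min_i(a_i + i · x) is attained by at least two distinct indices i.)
Roots: {-5, 2, 4, 6}

Each tropical root is a break point of the lower envelope of the lines y = a_i + i · x (there are 5 lines, with slopes 0, 1, ..., 4). Only the lines that attain the minimum somewhere contribute to roots; other lines are dominated. Here the surviving (envelope) indices are i = 4, i = 3, i = 2, i = 1, i = 0.
Intersections between consecutive envelope lines give the roots: for adjacent envelope indices i < j the intersection is x = (a_i − a_j) / (j − i). Reading off the sorted break points: {-5, 2, 4, 6}.
Verification: at each break x_0, at least two indices attain the minimum of min_i(a_i + i · x_0).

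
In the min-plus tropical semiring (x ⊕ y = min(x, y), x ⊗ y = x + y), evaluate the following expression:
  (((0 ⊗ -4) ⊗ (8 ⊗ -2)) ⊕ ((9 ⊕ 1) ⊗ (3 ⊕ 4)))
(((0 ⊗ -4) ⊗ (8 ⊗ -2)) ⊕ ((9 ⊕ 1) ⊗ (3 ⊕ 4))) = 2

Expand innermost to outermost. Recall ⊕ takes the minimum of its arguments and ⊗ takes their sum. Working out the expression (((0 ⊗ -4) ⊗ (8 ⊗ -2)) ⊕ ((9 ⊕ 1) ⊗ (3 ⊕ 4))) gives 2.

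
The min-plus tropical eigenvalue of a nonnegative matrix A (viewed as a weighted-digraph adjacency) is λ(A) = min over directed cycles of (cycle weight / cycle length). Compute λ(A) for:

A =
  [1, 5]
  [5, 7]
λ(A) = 1

Enumerate directed cycles and compute their means (weight / length). Sample:
  cycle 0 → 0: weight = 1, length = 1, mean = 1/1 ≈ 1.000
  cycle 1 → 1: weight = 7, length = 1, mean = 7/1 ≈ 7.000
  cycle 0 → 1 → 0: weight = 10, length = 2, mean = 10/2 ≈ 5.000
  cycle 1 → 0 → 1: weight = 10, length = 2, mean = 10/2 ≈ 5.000
Minimum mean = 1.000, attained e.g. along the cycle 0 → 0 with weight 1 and length 1. So λ(A) = 1/1 = 1.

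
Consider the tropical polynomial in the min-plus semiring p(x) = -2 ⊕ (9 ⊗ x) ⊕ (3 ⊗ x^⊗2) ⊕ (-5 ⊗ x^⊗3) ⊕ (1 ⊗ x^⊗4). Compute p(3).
p(3) = -2

A tropical monomial a ⊗ x^⊗i evaluates to a + i · x. Evaluating each term at x = 3:
  Term 0 contributes -2 + 0 · 3 = -2
  Term 1 contributes 9 + 1 · 3 = 12
  Term 2 contributes 3 + 2 · 3 = 9
  Term 3 contributes -5 + 3 · 3 = 4
  Term 4 contributes 1 + 4 · 3 = 13
p(3) = ⊕ of these = min[-2, 12, 9, 4, 13] = -2.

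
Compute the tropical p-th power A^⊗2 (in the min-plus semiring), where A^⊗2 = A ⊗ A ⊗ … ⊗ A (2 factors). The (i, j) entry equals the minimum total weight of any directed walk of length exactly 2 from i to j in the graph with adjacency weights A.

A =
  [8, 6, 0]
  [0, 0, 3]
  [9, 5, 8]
A^⊗2 =
  [6, 5, 8]
  [0, 0, 0]
  [5, 5, 8]

Each entry (A^⊗2)_ij equals the minimum over all length-2 walks i = v_0 → v_1 → … → v_2 = j of Σ_t A[v_t][v_{t+1}]. For example, for (i, j) = (0, 2) we minimise over 3 possible intermediate vertex sequences; the minimum is 8, attained along the walk 0 → 0 → 2.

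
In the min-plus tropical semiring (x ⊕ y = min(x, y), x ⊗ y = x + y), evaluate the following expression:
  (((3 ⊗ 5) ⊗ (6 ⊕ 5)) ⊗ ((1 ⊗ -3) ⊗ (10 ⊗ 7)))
(((3 ⊗ 5) ⊗ (6 ⊕ 5)) ⊗ ((1 ⊗ -3) ⊗ (10 ⊗ 7))) = 28

Expand innermost to outermost. Recall ⊕ takes the minimum of its arguments and ⊗ takes their sum. Working out the expression (((3 ⊗ 5) ⊗ (6 ⊕ 5)) ⊗ ((1 ⊗ -3) ⊗ (10 ⊗ 7))) gives 28.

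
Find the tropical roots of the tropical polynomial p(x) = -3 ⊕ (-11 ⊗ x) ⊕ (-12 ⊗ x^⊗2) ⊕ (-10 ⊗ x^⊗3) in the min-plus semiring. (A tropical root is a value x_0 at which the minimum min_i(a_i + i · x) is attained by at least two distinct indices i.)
Roots: {-2, 1, 8}

Each tropical root is a break point of the lower envelope of the lines y = a_i + i · x (there are 4 lines, with slopes 0, 1, ..., 3). Only the lines that attain the minimum somewhere contribute to roots; other lines are dominated. Here the surviving (envelope) indices are i = 3, i = 2, i = 1, i = 0.
Intersections between consecutive envelope lines give the roots: for adjacent envelope indices i < j the intersection is x = (a_i − a_j) / (j − i). Reading off the sorted break points: {-2, 1, 8}.
Verification: at each break x_0, at least two indices attain the minimum of min_i(a_i + i · x_0).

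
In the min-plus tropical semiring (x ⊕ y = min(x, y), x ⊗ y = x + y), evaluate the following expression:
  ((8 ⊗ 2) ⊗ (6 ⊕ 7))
((8 ⊗ 2) ⊗ (6 ⊕ 7)) = 16

Expand innermost to outermost. Recall ⊕ takes the minimum of its arguments and ⊗ takes their sum. Working out the expression ((8 ⊗ 2) ⊗ (6 ⊕ 7)) gives 16.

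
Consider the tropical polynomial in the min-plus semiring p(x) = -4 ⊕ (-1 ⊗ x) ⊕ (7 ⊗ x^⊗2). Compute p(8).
p(8) = -4

A tropical monomial a ⊗ x^⊗i evaluates to a + i · x. Evaluating each term at x = 8:
  Term 0 contributes -4 + 0 · 8 = -4
  Term 1 contributes -1 + 1 · 8 = 7
  Term 2 contributes 7 + 2 · 8 = 23
p(8) = ⊕ of these = min[-4, 7, 23] = -4.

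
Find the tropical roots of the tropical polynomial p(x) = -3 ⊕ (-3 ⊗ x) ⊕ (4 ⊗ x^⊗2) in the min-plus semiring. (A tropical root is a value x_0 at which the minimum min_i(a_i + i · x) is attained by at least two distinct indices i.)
Roots: {-7, 0}

Each tropical root is a break point of the lower envelope of the lines y = a_i + i · x (there are 3 lines, with slopes 0, 1, ..., 2). Only the lines that attain the minimum somewhere contribute to roots; other lines are dominated. Here the surviving (envelope) indices are i = 2, i = 1, i = 0.
Intersections between consecutive envelope lines give the roots: for adjacent envelope indices i < j the intersection is x = (a_i − a_j) / (j − i). Reading off the sorted break points: {-7, 0}.
Verification: at each break x_0, at least two indices attain the minimum of min_i(a_i + i · x_0).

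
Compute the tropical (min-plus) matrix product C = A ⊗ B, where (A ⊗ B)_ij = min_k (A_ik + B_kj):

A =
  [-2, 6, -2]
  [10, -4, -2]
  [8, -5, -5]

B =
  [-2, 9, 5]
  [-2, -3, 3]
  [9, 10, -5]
A ⊗ B =
  [-4, 3, -7]
  [-6, -7, -7]
  [-7, -8, -10]

Apply the min-plus product entry-by-entry:
  C[0][0] = min over k of (A[0][0] + B[0][0] = -2 + -2 = -4, A[0][1] + B[1][0] = 6 + -2 = 4, A[0][2] + B[2][0] = -2 + 9 = 7) = -4 (attained at k = 0)
  C[0][1] = min over k of (A[0][0] + B[0][1] = -2 + 9 = 7, A[0][1] + B[1][1] = 6 + -3 = 3, A[0][2] + B[2][1] = -2 + 10 = 8) = 3 (attained at k = 1)
  C[0][2] = min over k of (A[0][0] + B[0][2] = -2 + 5 = 3, A[0][1] + B[1][2] = 6 + 3 = 9, A[0][2] + B[2][2] = -2 + -5 = -7) = -7 (attained at k = 2)
  C[1][0] = min over k of (A[1][0] + B[0][0] = 10 + -2 = 8, A[1][1] + B[1][0] = -4 + -2 = -6, A[1][2] + B[2][0] = -2 + 9 = 7) = -6 (attained at k = 1)
  C[1][1] = min over k of (A[1][0] + B[0][1] = 10 + 9 = 19, A[1][1] + B[1][1] = -4 + -3 = -7, A[1][2] + B[2][1] = -2 + 10 = 8) = -7 (attained at k = 1)
  C[1][2] = min over k of (A[1][0] + B[0][2] = 10 + 5 = 15, A[1][1] + B[1][2] = -4 + 3 = -1, A[1][2] + B[2][2] = -2 + -5 = -7) = -7 (attained at k = 2)
  C[2][0] = min over k of (A[2][0] + B[0][0] = 8 + -2 = 6, A[2][1] + B[1][0] = -5 + -2 = -7, A[2][2] + B[2][0] = -5 + 9 = 4) = -7 (attained at k = 1)
  C[2][1] = min over k of (A[2][0] + B[0][1] = 8 + 9 = 17, A[2][1] + B[1][1] = -5 + -3 = -8, A[2][2] + B[2][1] = -5 + 10 = 5) = -8 (attained at k = 1)
  C[2][2] = min over k of (A[2][0] + B[0][2] = 8 + 5 = 13, A[2][1] + B[1][2] = -5 + 3 = -2, A[2][2] + B[2][2] = -5 + -5 = -10) = -10 (attained at k = 2)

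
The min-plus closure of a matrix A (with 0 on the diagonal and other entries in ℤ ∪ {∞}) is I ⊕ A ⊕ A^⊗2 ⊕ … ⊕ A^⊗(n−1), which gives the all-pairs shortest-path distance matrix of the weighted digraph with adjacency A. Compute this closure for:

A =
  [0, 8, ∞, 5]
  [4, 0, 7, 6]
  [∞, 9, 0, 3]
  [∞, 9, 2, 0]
Closure =
  [0, 8, 7, 5]
  [4, 0, 7, 6]
  [13, 9, 0, 3]
  [13, 9, 2, 0]

This is the Floyd-Warshall all-pairs shortest-path computation. For each intermediate vertex k = 0, 1, …, 3, update dist[i][j] ← min(dist[i][j], dist[i][k] + dist[k][j]). The final matrix gives, for each (i, j), the minimum total weight of any directed path from i to j (possibly empty when i = j).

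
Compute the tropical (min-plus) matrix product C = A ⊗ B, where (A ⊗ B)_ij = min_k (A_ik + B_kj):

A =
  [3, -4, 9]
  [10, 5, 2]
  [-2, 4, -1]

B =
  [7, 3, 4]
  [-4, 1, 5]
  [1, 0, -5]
A ⊗ B =
  [-8, -3, 1]
  [1, 2, -3]
  [0, -1, -6]

Apply the min-plus product entry-by-entry:
  C[0][0] = min over k of (A[0][0] + B[0][0] = 3 + 7 = 10, A[0][1] + B[1][0] = -4 + -4 = -8, A[0][2] + B[2][0] = 9 + 1 = 10) = -8 (attained at k = 1)
  C[0][1] = min over k of (A[0][0] + B[0][1] = 3 + 3 = 6, A[0][1] + B[1][1] = -4 + 1 = -3, A[0][2] + B[2][1] = 9 + 0 = 9) = -3 (attained at k = 1)
  C[0][2] = min over k of (A[0][0] + B[0][2] = 3 + 4 = 7, A[0][1] + B[1][2] = -4 + 5 = 1, A[0][2] + B[2][2] = 9 + -5 = 4) = 1 (attained at k = 1)
  C[1][0] = min over k of (A[1][0] + B[0][0] = 10 + 7 = 17, A[1][1] + B[1][0] = 5 + -4 = 1, A[1][2] + B[2][0] = 2 + 1 = 3) = 1 (attained at k = 1)
  C[1][1] = min over k of (A[1][0] + B[0][1] = 10 + 3 = 13, A[1][1] + B[1][1] = 5 + 1 = 6, A[1][2] + B[2][1] = 2 + 0 = 2) = 2 (attained at k = 2)
  C[1][2] = min over k of (A[1][0] + B[0][2] = 10 + 4 = 14, A[1][1] + B[1][2] = 5 + 5 = 10, A[1][2] + B[2][2] = 2 + -5 = -3) = -3 (attained at k = 2)
  C[2][0] = min over k of (A[2][0] + B[0][0] = -2 + 7 = 5, A[2][1] + B[1][0] = 4 + -4 = 0, A[2][2] + B[2][0] = -1 + 1 = 0) = 0 (attained at k = 1)
  C[2][1] = min over k of (A[2][0] + B[0][1] = -2 + 3 = 1, A[2][1] + B[1][1] = 4 + 1 = 5, A[2][2] + B[2][1] = -1 + 0 = -1) = -1 (attained at k = 2)
  C[2][2] = min over k of (A[2][0] + B[0][2] = -2 + 4 = 2, A[2][1] + B[1][2] = 4 + 5 = 9, A[2][2] + B[2][2] = -1 + -5 = -6) = -6 (attained at k = 2)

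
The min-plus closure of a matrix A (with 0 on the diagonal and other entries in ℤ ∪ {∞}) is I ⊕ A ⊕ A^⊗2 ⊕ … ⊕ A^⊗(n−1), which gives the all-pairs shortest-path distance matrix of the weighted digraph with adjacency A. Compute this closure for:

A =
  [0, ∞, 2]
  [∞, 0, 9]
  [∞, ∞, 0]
Closure =
  [0, ∞, 2]
  [∞, 0, 9]
  [∞, ∞, 0]

This is the Floyd-Warshall all-pairs shortest-path computation. For each intermediate vertex k = 0, 1, …, 2, update dist[i][j] ← min(dist[i][j], dist[i][k] + dist[k][j]). The final matrix gives, for each (i, j), the minimum total weight of any directed path from i to j (possibly empty when i = j).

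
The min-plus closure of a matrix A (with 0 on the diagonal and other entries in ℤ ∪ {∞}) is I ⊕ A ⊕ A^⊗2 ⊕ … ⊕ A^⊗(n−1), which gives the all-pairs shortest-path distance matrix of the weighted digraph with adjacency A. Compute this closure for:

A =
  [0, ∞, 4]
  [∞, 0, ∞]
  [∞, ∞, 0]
Closure =
  [0, ∞, 4]
  [∞, 0, ∞]
  [∞, ∞, 0]

This is the Floyd-Warshall all-pairs shortest-path computation. For each intermediate vertex k = 0, 1, …, 2, update dist[i][j] ← min(dist[i][j], dist[i][k] + dist[k][j]). The final matrix gives, for each (i, j), the minimum total weight of any directed path from i to j (possibly empty when i = j).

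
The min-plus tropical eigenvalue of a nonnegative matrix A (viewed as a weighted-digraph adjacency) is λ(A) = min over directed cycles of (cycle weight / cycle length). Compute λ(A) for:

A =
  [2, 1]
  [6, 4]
λ(A) = 2

Enumerate directed cycles and compute their means (weight / length). Sample:
  cycle 0 → 0: weight = 2, length = 1, mean = 2/1 ≈ 2.000
  cycle 1 → 1: weight = 4, length = 1, mean = 4/1 ≈ 4.000
  cycle 0 → 1 → 0: weight = 7, length = 2, mean = 7/2 ≈ 3.500
  cycle 1 → 0 → 1: weight = 7, length = 2, mean = 7/2 ≈ 3.500
Minimum mean = 2.000, attained e.g. along the cycle 0 → 0 with weight 2 and length 1. So λ(A) = 2/1 = 2.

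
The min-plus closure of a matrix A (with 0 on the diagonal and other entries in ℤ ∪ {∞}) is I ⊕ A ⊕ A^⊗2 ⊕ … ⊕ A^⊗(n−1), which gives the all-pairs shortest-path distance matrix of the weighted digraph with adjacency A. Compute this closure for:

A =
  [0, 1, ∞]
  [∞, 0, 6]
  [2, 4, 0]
Closure =
  [0, 1, 7]
  [8, 0, 6]
  [2, 3, 0]

This is the Floyd-Warshall all-pairs shortest-path computation. For each intermediate vertex k = 0, 1, …, 2, update dist[i][j] ← min(dist[i][j], dist[i][k] + dist[k][j]). The final matrix gives, for each (i, j), the minimum total weight of any directed path from i to j (possibly empty when i = j).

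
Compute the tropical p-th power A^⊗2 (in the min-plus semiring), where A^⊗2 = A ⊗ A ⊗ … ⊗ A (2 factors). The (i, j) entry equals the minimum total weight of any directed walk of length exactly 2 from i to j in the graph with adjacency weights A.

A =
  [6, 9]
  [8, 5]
A^⊗2 =
  [12, 14]
  [13, 10]

Each entry (A^⊗2)_ij equals the minimum over all length-2 walks i = v_0 → v_1 → … → v_2 = j of Σ_t A[v_t][v_{t+1}]. For example, for (i, j) = (0, 1) we minimise over 2 possible intermediate vertex sequences; the minimum is 14, attained along the walk 0 → 1 → 1.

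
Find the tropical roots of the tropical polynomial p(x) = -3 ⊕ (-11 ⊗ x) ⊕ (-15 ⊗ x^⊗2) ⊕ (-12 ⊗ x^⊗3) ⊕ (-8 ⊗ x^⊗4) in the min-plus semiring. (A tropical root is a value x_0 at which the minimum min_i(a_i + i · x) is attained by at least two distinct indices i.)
Roots: {-4, -3, 4, 8}

Each tropical root is a break point of the lower envelope of the lines y = a_i + i · x (there are 5 lines, with slopes 0, 1, ..., 4). Only the lines that attain the minimum somewhere contribute to roots; other lines are dominated. Here the surviving (envelope) indices are i = 4, i = 3, i = 2, i = 1, i = 0.
Intersections between consecutive envelope lines give the roots: for adjacent envelope indices i < j the intersection is x = (a_i − a_j) / (j − i). Reading off the sorted break points: {-4, -3, 4, 8}.
Verification: at each break x_0, at least two indices attain the minimum of min_i(a_i + i · x_0).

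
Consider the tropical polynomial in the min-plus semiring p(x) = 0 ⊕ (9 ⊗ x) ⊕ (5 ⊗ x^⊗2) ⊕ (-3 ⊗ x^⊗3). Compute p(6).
p(6) = 0

A tropical monomial a ⊗ x^⊗i evaluates to a + i · x. Evaluating each term at x = 6:
  Term 0 contributes 0 + 0 · 6 = 0
  Term 1 contributes 9 + 1 · 6 = 15
  Term 2 contributes 5 + 2 · 6 = 17
  Term 3 contributes -3 + 3 · 6 = 15
p(6) = ⊕ of these = min[0, 15, 17, 15] = 0.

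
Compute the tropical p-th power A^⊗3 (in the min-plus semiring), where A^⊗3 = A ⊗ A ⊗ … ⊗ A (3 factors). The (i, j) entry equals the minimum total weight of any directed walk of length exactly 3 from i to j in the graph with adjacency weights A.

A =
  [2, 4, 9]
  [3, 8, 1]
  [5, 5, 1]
A^⊗3 =
  [6, 8, 6]
  [7, 7, 3]
  [7, 7, 3]

Each entry (A^⊗3)_ij equals the minimum over all length-3 walks i = v_0 → v_1 → … → v_3 = j of Σ_t A[v_t][v_{t+1}]. For example, for (i, j) = (0, 2) we minimise over 9 possible intermediate vertex sequences; the minimum is 6, attained along the walk 0 → 1 → 2 → 2.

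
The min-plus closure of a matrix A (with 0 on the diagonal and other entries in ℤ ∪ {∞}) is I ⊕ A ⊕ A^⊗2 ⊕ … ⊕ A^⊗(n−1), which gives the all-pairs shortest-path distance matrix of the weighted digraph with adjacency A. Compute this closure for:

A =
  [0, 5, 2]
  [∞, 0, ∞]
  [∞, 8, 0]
Closure =
  [0, 5, 2]
  [∞, 0, ∞]
  [∞, 8, 0]

This is the Floyd-Warshall all-pairs shortest-path computation. For each intermediate vertex k = 0, 1, …, 2, update dist[i][j] ← min(dist[i][j], dist[i][k] + dist[k][j]). The final matrix gives, for each (i, j), the minimum total weight of any directed path from i to j (possibly empty when i = j).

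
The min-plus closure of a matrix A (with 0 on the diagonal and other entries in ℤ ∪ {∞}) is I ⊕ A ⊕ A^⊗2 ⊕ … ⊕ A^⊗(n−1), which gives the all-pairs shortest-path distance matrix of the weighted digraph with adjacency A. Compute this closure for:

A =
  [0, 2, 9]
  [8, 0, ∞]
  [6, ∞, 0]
Closure =
  [0, 2, 9]
  [8, 0, 17]
  [6, 8, 0]

This is the Floyd-Warshall all-pairs shortest-path computation. For each intermediate vertex k = 0, 1, …, 2, update dist[i][j] ← min(dist[i][j], dist[i][k] + dist[k][j]). The final matrix gives, for each (i, j), the minimum total weight of any directed path from i to j (possibly empty when i = j).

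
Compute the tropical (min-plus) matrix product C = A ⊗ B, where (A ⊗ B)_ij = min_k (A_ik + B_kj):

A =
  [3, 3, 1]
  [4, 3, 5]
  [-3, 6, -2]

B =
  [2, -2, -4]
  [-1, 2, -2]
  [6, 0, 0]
A ⊗ B =
  [2, 1, -1]
  [2, 2, 0]
  [-1, -5, -7]

Apply the min-plus product entry-by-entry:
  C[0][0] = min over k of (A[0][0] + B[0][0] = 3 + 2 = 5, A[0][1] + B[1][0] = 3 + -1 = 2, A[0][2] + B[2][0] = 1 + 6 = 7) = 2 (attained at k = 1)
  C[0][1] = min over k of (A[0][0] + B[0][1] = 3 + -2 = 1, A[0][1] + B[1][1] = 3 + 2 = 5, A[0][2] + B[2][1] = 1 + 0 = 1) = 1 (attained at k = 0)
  C[0][2] = min over k of (A[0][0] + B[0][2] = 3 + -4 = -1, A[0][1] + B[1][2] = 3 + -2 = 1, A[0][2] + B[2][2] = 1 + 0 = 1) = -1 (attained at k = 0)
  C[1][0] = min over k of (A[1][0] + B[0][0] = 4 + 2 = 6, A[1][1] + B[1][0] = 3 + -1 = 2, A[1][2] + B[2][0] = 5 + 6 = 11) = 2 (attained at k = 1)
  C[1][1] = min over k of (A[1][0] + B[0][1] = 4 + -2 = 2, A[1][1] + B[1][1] = 3 + 2 = 5, A[1][2] + B[2][1] = 5 + 0 = 5) = 2 (attained at k = 0)
  C[1][2] = min over k of (A[1][0] + B[0][2] = 4 + -4 = 0, A[1][1] + B[1][2] = 3 + -2 = 1, A[1][2] + B[2][2] = 5 + 0 = 5) = 0 (attained at k = 0)
  C[2][0] = min over k of (A[2][0] + B[0][0] = -3 + 2 = -1, A[2][1] + B[1][0] = 6 + -1 = 5, A[2][2] + B[2][0] = -2 + 6 = 4) = -1 (attained at k = 0)
  C[2][1] = min over k of (A[2][0] + B[0][1] = -3 + -2 = -5, A[2][1] + B[1][1] = 6 + 2 = 8, A[2][2] + B[2][1] = -2 + 0 = -2) = -5 (attained at k = 0)
  C[2][2] = min over k of (A[2][0] + B[0][2] = -3 + -4 = -7, A[2][1] + B[1][2] = 6 + -2 = 4, A[2][2] + B[2][2] = -2 + 0 = -2) = -7 (attained at k = 0)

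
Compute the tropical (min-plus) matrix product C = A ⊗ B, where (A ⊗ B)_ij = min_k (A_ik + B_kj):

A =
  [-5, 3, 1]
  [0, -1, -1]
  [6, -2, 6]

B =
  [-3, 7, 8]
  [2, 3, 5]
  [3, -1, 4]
A ⊗ B =
  [-8, 0, 3]
  [-3, -2, 3]
  [0, 1, 3]

Apply the min-plus product entry-by-entry:
  C[0][0] = min over k of (A[0][0] + B[0][0] = -5 + -3 = -8, A[0][1] + B[1][0] = 3 + 2 = 5, A[0][2] + B[2][0] = 1 + 3 = 4) = -8 (attained at k = 0)
  C[0][1] = min over k of (A[0][0] + B[0][1] = -5 + 7 = 2, A[0][1] + B[1][1] = 3 + 3 = 6, A[0][2] + B[2][1] = 1 + -1 = 0) = 0 (attained at k = 2)
  C[0][2] = min over k of (A[0][0] + B[0][2] = -5 + 8 = 3, A[0][1] + B[1][2] = 3 + 5 = 8, A[0][2] + B[2][2] = 1 + 4 = 5) = 3 (attained at k = 0)
  C[1][0] = min over k of (A[1][0] + B[0][0] = 0 + -3 = -3, A[1][1] + B[1][0] = -1 + 2 = 1, A[1][2] + B[2][0] = -1 + 3 = 2) = -3 (attained at k = 0)
  C[1][1] = min over k of (A[1][0] + B[0][1] = 0 + 7 = 7, A[1][1] + B[1][1] = -1 + 3 = 2, A[1][2] + B[2][1] = -1 + -1 = -2) = -2 (attained at k = 2)
  C[1][2] = min over k of (A[1][0] + B[0][2] = 0 + 8 = 8, A[1][1] + B[1][2] = -1 + 5 = 4, A[1][2] + B[2][2] = -1 + 4 = 3) = 3 (attained at k = 2)
  C[2][0] = min over k of (A[2][0] + B[0][0] = 6 + -3 = 3, A[2][1] + B[1][0] = -2 + 2 = 0, A[2][2] + B[2][0] = 6 + 3 = 9) = 0 (attained at k = 1)
  C[2][1] = min over k of (A[2][0] + B[0][1] = 6 + 7 = 13, A[2][1] + B[1][1] = -2 + 3 = 1, A[2][2] + B[2][1] = 6 + -1 = 5) = 1 (attained at k = 1)
  C[2][2] = min over k of (A[2][0] + B[0][2] = 6 + 8 = 14, A[2][1] + B[1][2] = -2 + 5 = 3, A[2][2] + B[2][2] = 6 + 4 = 10) = 3 (attained at k = 1)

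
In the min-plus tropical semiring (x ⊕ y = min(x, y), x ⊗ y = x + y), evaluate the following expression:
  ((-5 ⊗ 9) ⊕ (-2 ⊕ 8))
((-5 ⊗ 9) ⊕ (-2 ⊕ 8)) = -2

Expand innermost to outermost. Recall ⊕ takes the minimum of its arguments and ⊗ takes their sum. Working out the expression ((-5 ⊗ 9) ⊕ (-2 ⊕ 8)) gives -2.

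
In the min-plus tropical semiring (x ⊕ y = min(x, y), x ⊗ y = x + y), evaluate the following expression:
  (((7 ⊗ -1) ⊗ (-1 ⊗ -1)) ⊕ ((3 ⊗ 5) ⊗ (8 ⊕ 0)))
(((7 ⊗ -1) ⊗ (-1 ⊗ -1)) ⊕ ((3 ⊗ 5) ⊗ (8 ⊕ 0))) = 4

Expand innermost to outermost. Recall ⊕ takes the minimum of its arguments and ⊗ takes their sum. Working out the expression (((7 ⊗ -1) ⊗ (-1 ⊗ -1)) ⊕ ((3 ⊗ 5) ⊗ (8 ⊕ 0))) gives 4.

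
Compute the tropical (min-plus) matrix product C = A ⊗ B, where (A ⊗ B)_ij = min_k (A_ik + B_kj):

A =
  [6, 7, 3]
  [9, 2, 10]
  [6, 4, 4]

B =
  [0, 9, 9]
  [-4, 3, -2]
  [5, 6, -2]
A ⊗ B =
  [3, 9, 1]
  [-2, 5, 0]
  [0, 7, 2]

Apply the min-plus product entry-by-entry:
  C[0][0] = min over k of (A[0][0] + B[0][0] = 6 + 0 = 6, A[0][1] + B[1][0] = 7 + -4 = 3, A[0][2] + B[2][0] = 3 + 5 = 8) = 3 (attained at k = 1)
  C[0][1] = min over k of (A[0][0] + B[0][1] = 6 + 9 = 15, A[0][1] + B[1][1] = 7 + 3 = 10, A[0][2] + B[2][1] = 3 + 6 = 9) = 9 (attained at k = 2)
  C[0][2] = min over k of (A[0][0] + B[0][2] = 6 + 9 = 15, A[0][1] + B[1][2] = 7 + -2 = 5, A[0][2] + B[2][2] = 3 + -2 = 1) = 1 (attained at k = 2)
  C[1][0] = min over k of (A[1][0] + B[0][0] = 9 + 0 = 9, A[1][1] + B[1][0] = 2 + -4 = -2, A[1][2] + B[2][0] = 10 + 5 = 15) = -2 (attained at k = 1)
  C[1][1] = min over k of (A[1][0] + B[0][1] = 9 + 9 = 18, A[1][1] + B[1][1] = 2 + 3 = 5, A[1][2] + B[2][1] = 10 + 6 = 16) = 5 (attained at k = 1)
  C[1][2] = min over k of (A[1][0] + B[0][2] = 9 + 9 = 18, A[1][1] + B[1][2] = 2 + -2 = 0, A[1][2] + B[2][2] = 10 + -2 = 8) = 0 (attained at k = 1)
  C[2][0] = min over k of (A[2][0] + B[0][0] = 6 + 0 = 6, A[2][1] + B[1][0] = 4 + -4 = 0, A[2][2] + B[2][0] = 4 + 5 = 9) = 0 (attained at k = 1)
  C[2][1] = min over k of (A[2][0] + B[0][1] = 6 + 9 = 15, A[2][1] + B[1][1] = 4 + 3 = 7, A[2][2] + B[2][1] = 4 + 6 = 10) = 7 (attained at k = 1)
  C[2][2] = min over k of (A[2][0] + B[0][2] = 6 + 9 = 15, A[2][1] + B[1][2] = 4 + -2 = 2, A[2][2] + B[2][2] = 4 + -2 = 2) = 2 (attained at k = 1)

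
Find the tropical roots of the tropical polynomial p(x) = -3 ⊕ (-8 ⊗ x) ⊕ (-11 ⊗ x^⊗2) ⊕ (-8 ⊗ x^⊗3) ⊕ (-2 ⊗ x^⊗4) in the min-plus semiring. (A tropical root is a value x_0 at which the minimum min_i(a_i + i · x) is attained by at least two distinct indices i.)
Roots: {-6, -3, 3, 5}

Each tropical root is a break point of the lower envelope of the lines y = a_i + i · x (there are 5 lines, with slopes 0, 1, ..., 4). Only the lines that attain the minimum somewhere contribute to roots; other lines are dominated. Here the surviving (envelope) indices are i = 4, i = 3, i = 2, i = 1, i = 0.
Intersections between consecutive envelope lines give the roots: for adjacent envelope indices i < j the intersection is x = (a_i − a_j) / (j − i). Reading off the sorted break points: {-6, -3, 3, 5}.
Verification: at each break x_0, at least two indices attain the minimum of min_i(a_i + i · x_0).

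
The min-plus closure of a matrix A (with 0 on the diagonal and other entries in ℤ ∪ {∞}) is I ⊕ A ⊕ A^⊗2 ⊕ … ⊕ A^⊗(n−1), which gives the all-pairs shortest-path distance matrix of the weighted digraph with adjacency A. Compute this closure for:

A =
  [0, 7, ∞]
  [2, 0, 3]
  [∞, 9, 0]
Closure =
  [0, 7, 10]
  [2, 0, 3]
  [11, 9, 0]

This is the Floyd-Warshall all-pairs shortest-path computation. For each intermediate vertex k = 0, 1, …, 2, update dist[i][j] ← min(dist[i][j], dist[i][k] + dist[k][j]). The final matrix gives, for each (i, j), the minimum total weight of any directed path from i to j (possibly empty when i = j).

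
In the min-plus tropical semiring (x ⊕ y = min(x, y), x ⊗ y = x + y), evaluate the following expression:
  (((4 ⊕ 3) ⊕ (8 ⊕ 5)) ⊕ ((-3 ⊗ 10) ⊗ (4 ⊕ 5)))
(((4 ⊕ 3) ⊕ (8 ⊕ 5)) ⊕ ((-3 ⊗ 10) ⊗ (4 ⊕ 5))) = 3

Expand innermost to outermost. Recall ⊕ takes the minimum of its arguments and ⊗ takes their sum. Working out the expression (((4 ⊕ 3) ⊕ (8 ⊕ 5)) ⊕ ((-3 ⊗ 10) ⊗ (4 ⊕ 5))) gives 3.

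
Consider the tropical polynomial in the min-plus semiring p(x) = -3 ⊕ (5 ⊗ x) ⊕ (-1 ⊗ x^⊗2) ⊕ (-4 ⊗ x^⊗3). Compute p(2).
p(2) = -3

A tropical monomial a ⊗ x^⊗i evaluates to a + i · x. Evaluating each term at x = 2:
  Term 0 contributes -3 + 0 · 2 = -3
  Term 1 contributes 5 + 1 · 2 = 7
  Term 2 contributes -1 + 2 · 2 = 3
  Term 3 contributes -4 + 3 · 2 = 2
p(2) = ⊕ of these = min[-3, 7, 3, 2] = -3.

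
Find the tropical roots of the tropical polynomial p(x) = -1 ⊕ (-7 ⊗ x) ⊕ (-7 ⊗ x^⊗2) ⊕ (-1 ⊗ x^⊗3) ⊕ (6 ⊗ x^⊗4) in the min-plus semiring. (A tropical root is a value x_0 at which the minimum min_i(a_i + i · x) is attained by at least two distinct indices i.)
Roots: {-7, -6, 0, 6}

Each tropical root is a break point of the lower envelope of the lines y = a_i + i · x (there are 5 lines, with slopes 0, 1, ..., 4). Only the lines that attain the minimum somewhere contribute to roots; other lines are dominated. Here the surviving (envelope) indices are i = 4, i = 3, i = 2, i = 1, i = 0.
Intersections between consecutive envelope lines give the roots: for adjacent envelope indices i < j the intersection is x = (a_i − a_j) / (j − i). Reading off the sorted break points: {-7, -6, 0, 6}.
Verification: at each break x_0, at least two indices attain the minimum of min_i(a_i + i · x_0).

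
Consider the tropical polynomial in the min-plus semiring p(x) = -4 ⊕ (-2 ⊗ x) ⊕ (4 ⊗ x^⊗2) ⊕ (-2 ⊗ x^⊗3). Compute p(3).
p(3) = -4

A tropical monomial a ⊗ x^⊗i evaluates to a + i · x. Evaluating each term at x = 3:
  Term 0 contributes -4 + 0 · 3 = -4
  Term 1 contributes -2 + 1 · 3 = 1
  Term 2 contributes 4 + 2 · 3 = 10
  Term 3 contributes -2 + 3 · 3 = 7
p(3) = ⊕ of these = min[-4, 1, 10, 7] = -4.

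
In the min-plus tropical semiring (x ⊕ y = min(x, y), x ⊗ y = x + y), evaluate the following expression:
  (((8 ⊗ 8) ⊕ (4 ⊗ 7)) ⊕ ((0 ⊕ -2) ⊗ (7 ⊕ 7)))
(((8 ⊗ 8) ⊕ (4 ⊗ 7)) ⊕ ((0 ⊕ -2) ⊗ (7 ⊕ 7))) = 5

Expand innermost to outermost. Recall ⊕ takes the minimum of its arguments and ⊗ takes their sum. Working out the expression (((8 ⊗ 8) ⊕ (4 ⊗ 7)) ⊕ ((0 ⊕ -2) ⊗ (7 ⊕ 7))) gives 5.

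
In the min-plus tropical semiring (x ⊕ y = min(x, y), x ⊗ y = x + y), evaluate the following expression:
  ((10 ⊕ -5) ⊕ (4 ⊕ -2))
((10 ⊕ -5) ⊕ (4 ⊕ -2)) = -5

Expand innermost to outermost. Recall ⊕ takes the minimum of its arguments and ⊗ takes their sum. Working out the expression ((10 ⊕ -5) ⊕ (4 ⊕ -2)) gives -5.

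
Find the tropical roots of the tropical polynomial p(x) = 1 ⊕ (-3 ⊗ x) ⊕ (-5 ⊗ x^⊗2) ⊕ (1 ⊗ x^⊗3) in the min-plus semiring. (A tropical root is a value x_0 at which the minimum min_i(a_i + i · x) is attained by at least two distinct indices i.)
Roots: {-6, 2, 4}

Each tropical root is a break point of the lower envelope of the lines y = a_i + i · x (there are 4 lines, with slopes 0, 1, ..., 3). Only the lines that attain the minimum somewhere contribute to roots; other lines are dominated. Here the surviving (envelope) indices are i = 3, i = 2, i = 1, i = 0.
Intersections between consecutive envelope lines give the roots: for adjacent envelope indices i < j the intersection is x = (a_i − a_j) / (j − i). Reading off the sorted break points: {-6, 2, 4}.
Verification: at each break x_0, at least two indices attain the minimum of min_i(a_i + i · x_0).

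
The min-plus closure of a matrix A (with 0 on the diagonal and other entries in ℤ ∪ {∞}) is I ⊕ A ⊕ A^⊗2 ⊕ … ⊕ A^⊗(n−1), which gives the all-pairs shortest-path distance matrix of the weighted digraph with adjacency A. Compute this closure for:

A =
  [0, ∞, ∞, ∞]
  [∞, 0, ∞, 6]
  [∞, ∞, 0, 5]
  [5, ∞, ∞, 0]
Closure =
  [0, ∞, ∞, ∞]
  [11, 0, ∞, 6]
  [10, ∞, 0, 5]
  [5, ∞, ∞, 0]

This is the Floyd-Warshall all-pairs shortest-path computation. For each intermediate vertex k = 0, 1, …, 3, update dist[i][j] ← min(dist[i][j], dist[i][k] + dist[k][j]). The final matrix gives, for each (i, j), the minimum total weight of any directed path from i to j (possibly empty when i = j).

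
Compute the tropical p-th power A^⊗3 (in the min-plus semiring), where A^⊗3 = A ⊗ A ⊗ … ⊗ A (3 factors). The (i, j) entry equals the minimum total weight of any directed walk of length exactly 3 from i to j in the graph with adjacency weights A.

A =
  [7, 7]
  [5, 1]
A^⊗3 =
  [13, 9]
  [7, 3]

Each entry (A^⊗3)_ij equals the minimum over all length-3 walks i = v_0 → v_1 → … → v_3 = j of Σ_t A[v_t][v_{t+1}]. For example, for (i, j) = (0, 1) we minimise over 4 possible intermediate vertex sequences; the minimum is 9, attained along the walk 0 → 1 → 1 → 1.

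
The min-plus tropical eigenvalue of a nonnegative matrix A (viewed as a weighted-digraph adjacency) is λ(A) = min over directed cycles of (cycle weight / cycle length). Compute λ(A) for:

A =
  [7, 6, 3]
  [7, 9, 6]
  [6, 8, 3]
λ(A) = 3

Enumerate directed cycles and compute their means (weight / length). Sample:
  cycle 0 → 0: weight = 7, length = 1, mean = 7/1 ≈ 7.000
  cycle 1 → 1: weight = 9, length = 1, mean = 9/1 ≈ 9.000
  cycle 2 → 2: weight = 3, length = 1, mean = 3/1 ≈ 3.000
  cycle 0 → 1 → 0: weight = 13, length = 2, mean = 13/2 ≈ 6.500
  cycle 0 → 2 → 0: weight = 9, length = 2, mean = 9/2 ≈ 4.500
  cycle 1 → 0 → 1: weight = 13, length = 2, mean = 13/2 ≈ 6.500
Minimum mean = 3.000, attained e.g. along the cycle 2 → 2 with weight 3 and length 1. So λ(A) = 3/1 = 3.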